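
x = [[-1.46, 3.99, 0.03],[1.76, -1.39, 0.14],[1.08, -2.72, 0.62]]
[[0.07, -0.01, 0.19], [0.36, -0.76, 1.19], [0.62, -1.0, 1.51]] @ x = [[0.09, -0.22, 0.12], [-0.58, -0.74, 0.64], [-1.03, -0.24, 0.81]]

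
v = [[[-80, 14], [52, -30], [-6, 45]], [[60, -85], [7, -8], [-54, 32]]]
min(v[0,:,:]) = -80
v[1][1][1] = -8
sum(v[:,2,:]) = 17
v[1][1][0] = 7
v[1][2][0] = -54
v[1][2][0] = -54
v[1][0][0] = 60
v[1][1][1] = -8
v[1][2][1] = 32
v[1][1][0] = 7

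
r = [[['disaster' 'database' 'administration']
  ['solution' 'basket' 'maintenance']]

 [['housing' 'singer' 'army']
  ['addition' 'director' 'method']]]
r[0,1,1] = 'basket'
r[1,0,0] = 'housing'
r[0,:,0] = ['disaster', 'solution']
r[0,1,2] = 'maintenance'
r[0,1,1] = 'basket'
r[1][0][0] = 'housing'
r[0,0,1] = 'database'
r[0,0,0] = 'disaster'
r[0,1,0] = 'solution'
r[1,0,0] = 'housing'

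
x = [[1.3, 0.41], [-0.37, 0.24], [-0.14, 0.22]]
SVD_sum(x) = [[1.32, 0.33], [-0.29, -0.07], [-0.08, -0.02]] + [[-0.02, 0.08], [-0.08, 0.31], [-0.06, 0.24]]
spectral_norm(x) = 1.40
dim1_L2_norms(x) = [1.36, 0.44, 0.26]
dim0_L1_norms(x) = [1.81, 0.87]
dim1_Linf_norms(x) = [1.3, 0.37, 0.22]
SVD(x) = [[-0.97,-0.21], [0.22,-0.78], [0.06,-0.60]] @ diag([1.3959091477003636, 0.41477421733570247]) @ [[-0.97, -0.24], [0.24, -0.97]]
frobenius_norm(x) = 1.46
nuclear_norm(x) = 1.81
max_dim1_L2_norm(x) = 1.36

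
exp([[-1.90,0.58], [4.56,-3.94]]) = [[0.28,  0.05], [0.43,  0.09]]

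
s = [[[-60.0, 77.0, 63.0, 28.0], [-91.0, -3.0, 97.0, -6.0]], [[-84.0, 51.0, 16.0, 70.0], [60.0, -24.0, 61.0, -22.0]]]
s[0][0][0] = -60.0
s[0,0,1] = 77.0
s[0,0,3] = 28.0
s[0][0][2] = 63.0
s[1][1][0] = 60.0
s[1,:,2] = [16.0, 61.0]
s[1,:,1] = [51.0, -24.0]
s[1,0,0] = -84.0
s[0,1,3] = -6.0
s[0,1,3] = -6.0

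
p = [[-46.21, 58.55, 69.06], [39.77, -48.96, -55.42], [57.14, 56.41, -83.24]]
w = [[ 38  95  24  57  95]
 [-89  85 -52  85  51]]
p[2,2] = -83.24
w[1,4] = 51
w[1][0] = -89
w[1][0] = -89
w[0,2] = 24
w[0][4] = 95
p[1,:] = [39.77, -48.96, -55.42]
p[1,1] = -48.96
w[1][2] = -52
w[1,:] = [-89, 85, -52, 85, 51]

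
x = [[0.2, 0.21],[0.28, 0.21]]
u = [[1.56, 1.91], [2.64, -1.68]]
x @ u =[[0.87, 0.03], [0.99, 0.18]]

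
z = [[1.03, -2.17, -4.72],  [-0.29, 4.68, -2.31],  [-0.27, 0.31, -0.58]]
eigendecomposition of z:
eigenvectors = [[0.92, 0.99, 0.58], [0.18, 0.0, -0.81], [0.34, -0.12, -0.08]]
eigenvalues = [-1.14, 1.61, 4.67]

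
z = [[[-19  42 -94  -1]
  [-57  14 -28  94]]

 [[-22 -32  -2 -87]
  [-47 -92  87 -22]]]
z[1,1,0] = -47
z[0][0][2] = -94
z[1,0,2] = -2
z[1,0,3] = -87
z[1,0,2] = -2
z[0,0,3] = -1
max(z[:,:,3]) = 94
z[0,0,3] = -1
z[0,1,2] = -28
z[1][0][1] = -32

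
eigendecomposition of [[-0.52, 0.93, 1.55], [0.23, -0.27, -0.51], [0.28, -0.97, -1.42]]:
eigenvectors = [[-0.74, 0.65, 0.42],[0.26, -0.55, -0.71],[0.62, 0.52, 0.57]]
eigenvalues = [-2.15, -0.06, 0.0]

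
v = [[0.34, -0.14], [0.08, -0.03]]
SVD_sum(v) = [[0.34,-0.14], [0.08,-0.03]] + [[-0.0, -0.00], [0.0, 0.0]]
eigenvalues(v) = [0.31, 0.0]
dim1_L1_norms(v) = [0.48, 0.11]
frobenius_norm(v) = 0.38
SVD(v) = [[-0.97, -0.23], [-0.23, 0.97]] @ diag([0.3774824262273952, 0.0026491299475690086]) @ [[-0.93, 0.38],[0.38, 0.93]]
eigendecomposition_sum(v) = [[0.34,-0.14],[0.08,-0.03]] + [[-0.0, 0.0], [-0.0, 0.0]]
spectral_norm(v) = 0.38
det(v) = 0.00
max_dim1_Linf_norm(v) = 0.34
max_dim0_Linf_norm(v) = 0.34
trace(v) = 0.31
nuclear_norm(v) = 0.38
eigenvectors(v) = [[0.97, 0.38], [0.23, 0.92]]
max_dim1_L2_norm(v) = 0.37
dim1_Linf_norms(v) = [0.34, 0.08]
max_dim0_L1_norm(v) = 0.42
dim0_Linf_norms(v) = [0.34, 0.14]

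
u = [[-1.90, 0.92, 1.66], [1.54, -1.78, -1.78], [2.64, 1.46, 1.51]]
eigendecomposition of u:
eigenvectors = [[-0.63, 0.32, 0.04], [0.77, -0.3, -0.86], [0.11, 0.9, 0.5]]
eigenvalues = [-3.31, 1.95, -0.81]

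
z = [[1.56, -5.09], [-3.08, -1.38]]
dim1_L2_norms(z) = [5.32, 3.38]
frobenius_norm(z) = 6.30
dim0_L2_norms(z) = [3.45, 5.27]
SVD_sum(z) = [[1.14, -5.18], [0.15, -0.67]] + [[0.42, 0.09], [-3.23, -0.71]]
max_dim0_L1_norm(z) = 6.47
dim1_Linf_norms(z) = [5.09, 3.08]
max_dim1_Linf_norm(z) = 5.09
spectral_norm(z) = 5.35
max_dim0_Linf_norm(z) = 5.09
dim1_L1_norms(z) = [6.65, 4.46]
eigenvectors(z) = [[0.88, 0.67], [-0.48, 0.75]]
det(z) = -17.83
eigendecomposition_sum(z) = [[2.91, -2.60], [-1.57, 1.41]] + [[-1.35,-2.49], [-1.51,-2.79]]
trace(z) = 0.18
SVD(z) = [[0.99, 0.13], [0.13, -0.99]] @ diag([5.3504645360792376, 3.3324209290181805]) @ [[0.22, -0.98], [0.98, 0.22]]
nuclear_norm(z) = 8.68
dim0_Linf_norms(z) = [3.08, 5.09]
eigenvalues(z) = [4.31, -4.13]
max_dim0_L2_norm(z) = 5.27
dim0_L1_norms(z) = [4.64, 6.47]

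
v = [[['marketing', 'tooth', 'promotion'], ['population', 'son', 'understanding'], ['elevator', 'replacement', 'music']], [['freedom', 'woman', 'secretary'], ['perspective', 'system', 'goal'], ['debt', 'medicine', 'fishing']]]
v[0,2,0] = 'elevator'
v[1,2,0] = 'debt'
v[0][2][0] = 'elevator'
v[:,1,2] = ['understanding', 'goal']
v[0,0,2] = 'promotion'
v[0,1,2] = 'understanding'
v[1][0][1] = 'woman'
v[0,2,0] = 'elevator'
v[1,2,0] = 'debt'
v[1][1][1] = 'system'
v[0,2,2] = 'music'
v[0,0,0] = 'marketing'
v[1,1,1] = 'system'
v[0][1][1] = 'son'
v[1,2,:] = ['debt', 'medicine', 'fishing']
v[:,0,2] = ['promotion', 'secretary']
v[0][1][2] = 'understanding'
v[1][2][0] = 'debt'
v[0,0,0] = 'marketing'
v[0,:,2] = ['promotion', 'understanding', 'music']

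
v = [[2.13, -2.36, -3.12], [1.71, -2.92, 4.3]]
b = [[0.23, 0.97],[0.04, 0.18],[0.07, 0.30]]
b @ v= [[2.15, -3.38, 3.45],[0.39, -0.62, 0.65],[0.66, -1.04, 1.07]]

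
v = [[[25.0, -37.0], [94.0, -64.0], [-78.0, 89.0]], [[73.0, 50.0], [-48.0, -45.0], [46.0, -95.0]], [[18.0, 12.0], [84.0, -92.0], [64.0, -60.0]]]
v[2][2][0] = 64.0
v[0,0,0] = 25.0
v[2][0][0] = 18.0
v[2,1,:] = [84.0, -92.0]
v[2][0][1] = 12.0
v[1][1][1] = -45.0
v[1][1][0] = -48.0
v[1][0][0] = 73.0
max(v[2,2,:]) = 64.0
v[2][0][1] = 12.0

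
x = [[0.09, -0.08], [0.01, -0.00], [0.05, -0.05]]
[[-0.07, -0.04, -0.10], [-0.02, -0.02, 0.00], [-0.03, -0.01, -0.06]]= x @ [[-1.69,-2.26,0.28], [-1.01,-2.01,1.54]]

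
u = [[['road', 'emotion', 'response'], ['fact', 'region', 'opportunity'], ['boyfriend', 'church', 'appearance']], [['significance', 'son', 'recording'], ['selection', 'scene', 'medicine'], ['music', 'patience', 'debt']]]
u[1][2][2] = 'debt'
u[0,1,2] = 'opportunity'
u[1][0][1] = 'son'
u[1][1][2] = 'medicine'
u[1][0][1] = 'son'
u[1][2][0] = 'music'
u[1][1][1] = 'scene'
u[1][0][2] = 'recording'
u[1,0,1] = 'son'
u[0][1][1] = 'region'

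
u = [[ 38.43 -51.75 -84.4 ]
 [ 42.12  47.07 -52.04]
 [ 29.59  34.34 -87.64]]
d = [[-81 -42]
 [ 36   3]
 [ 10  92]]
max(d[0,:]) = -42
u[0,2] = -84.4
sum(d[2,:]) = 102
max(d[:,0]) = 36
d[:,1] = [-42, 3, 92]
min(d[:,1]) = -42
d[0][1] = -42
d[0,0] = -81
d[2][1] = 92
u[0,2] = -84.4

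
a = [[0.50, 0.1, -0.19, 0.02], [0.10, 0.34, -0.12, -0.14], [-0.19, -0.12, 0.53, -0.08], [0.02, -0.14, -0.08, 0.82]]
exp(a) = [[1.69, 0.17, -0.33, 0.04], [0.17, 1.44, -0.19, -0.24], [-0.33, -0.19, 1.75, -0.15], [0.04, -0.24, -0.15, 2.3]]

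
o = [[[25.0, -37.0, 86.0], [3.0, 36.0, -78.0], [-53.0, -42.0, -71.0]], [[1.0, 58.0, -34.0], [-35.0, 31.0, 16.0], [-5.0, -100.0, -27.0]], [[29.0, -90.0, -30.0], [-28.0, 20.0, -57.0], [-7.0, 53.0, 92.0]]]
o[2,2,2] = 92.0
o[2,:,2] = [-30.0, -57.0, 92.0]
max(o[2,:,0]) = 29.0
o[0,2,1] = -42.0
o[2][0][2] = -30.0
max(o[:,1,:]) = 36.0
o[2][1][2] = -57.0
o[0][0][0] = 25.0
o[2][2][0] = -7.0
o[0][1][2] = -78.0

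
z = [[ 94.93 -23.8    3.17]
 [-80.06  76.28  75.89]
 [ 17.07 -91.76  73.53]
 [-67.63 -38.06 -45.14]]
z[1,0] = -80.06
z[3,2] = -45.14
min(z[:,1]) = -91.76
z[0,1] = -23.8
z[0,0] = 94.93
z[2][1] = -91.76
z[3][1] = -38.06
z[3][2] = -45.14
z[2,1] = -91.76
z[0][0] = 94.93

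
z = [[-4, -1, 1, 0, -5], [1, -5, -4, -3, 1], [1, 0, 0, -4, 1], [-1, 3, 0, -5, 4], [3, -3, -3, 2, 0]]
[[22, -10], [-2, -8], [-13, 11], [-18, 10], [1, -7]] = z@[[-3, 3], [-1, 1], [-1, 3], [2, -2], [-2, 0]]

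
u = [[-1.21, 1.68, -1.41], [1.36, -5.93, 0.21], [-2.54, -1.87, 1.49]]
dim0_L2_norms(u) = [3.12, 6.44, 2.06]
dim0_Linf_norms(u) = [2.54, 5.93, 1.49]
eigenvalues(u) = [2.56, -1.91, -6.29]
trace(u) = -5.65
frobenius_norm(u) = 7.45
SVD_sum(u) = [[-0.30, 1.99, -0.31], [0.89, -5.89, 0.92], [0.25, -1.64, 0.26]] + [[-0.42, -0.04, 0.17], [0.65, 0.06, -0.26], [-2.82, -0.25, 1.15]] + [[-0.49,-0.27,-1.27], [-0.18,-0.1,-0.45], [0.03,0.02,0.08]]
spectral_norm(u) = 6.58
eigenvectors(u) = [[-0.36, -0.69, -0.28], [-0.04, -0.27, 0.95], [0.93, -0.67, 0.14]]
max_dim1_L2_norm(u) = 6.09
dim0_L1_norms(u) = [5.11, 9.48, 3.11]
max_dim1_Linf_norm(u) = 5.93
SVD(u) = [[-0.31,-0.14,-0.94], [0.92,0.22,-0.34], [0.26,-0.96,0.06]] @ diag([6.58004441860972, 3.1668119406033926, 1.4751669674904035]) @ [[0.15, -0.98, 0.15], [0.92, 0.08, -0.38], [0.35, 0.20, 0.91]]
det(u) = 30.74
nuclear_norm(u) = 11.22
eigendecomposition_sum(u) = [[0.61, 0.29, -0.75], [0.06, 0.03, -0.07], [-1.56, -0.73, 1.92]] + [[-1.30, -0.30, -0.52], [-0.5, -0.12, -0.2], [-1.24, -0.29, -0.50]] + [[-0.52, 1.69, -0.14], [1.8, -5.84, 0.48], [0.26, -0.85, 0.07]]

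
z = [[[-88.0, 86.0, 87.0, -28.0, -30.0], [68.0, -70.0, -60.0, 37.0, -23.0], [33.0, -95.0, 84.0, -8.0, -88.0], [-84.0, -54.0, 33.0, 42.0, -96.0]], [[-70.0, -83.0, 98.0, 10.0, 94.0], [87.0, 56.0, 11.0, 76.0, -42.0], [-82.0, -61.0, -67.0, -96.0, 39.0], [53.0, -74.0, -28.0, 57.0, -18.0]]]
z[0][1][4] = -23.0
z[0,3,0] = -84.0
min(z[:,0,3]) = -28.0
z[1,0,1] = -83.0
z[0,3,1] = -54.0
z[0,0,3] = -28.0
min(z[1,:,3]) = -96.0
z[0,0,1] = 86.0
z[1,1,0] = 87.0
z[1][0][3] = 10.0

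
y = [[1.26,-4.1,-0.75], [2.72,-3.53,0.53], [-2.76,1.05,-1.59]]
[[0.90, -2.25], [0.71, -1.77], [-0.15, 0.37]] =y@[[-0.5, 1.26], [-0.49, 1.23], [0.64, -1.61]]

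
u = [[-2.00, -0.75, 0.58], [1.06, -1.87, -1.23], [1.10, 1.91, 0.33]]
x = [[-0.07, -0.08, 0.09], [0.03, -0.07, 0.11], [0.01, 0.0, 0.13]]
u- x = [[-1.93, -0.67, 0.49],[1.03, -1.8, -1.34],[1.09, 1.91, 0.2]]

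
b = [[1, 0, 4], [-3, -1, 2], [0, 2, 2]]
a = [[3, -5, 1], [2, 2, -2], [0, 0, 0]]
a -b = [[2, -5, -3], [5, 3, -4], [0, -2, -2]]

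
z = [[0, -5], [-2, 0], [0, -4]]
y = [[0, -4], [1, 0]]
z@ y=[[-5, 0], [0, 8], [-4, 0]]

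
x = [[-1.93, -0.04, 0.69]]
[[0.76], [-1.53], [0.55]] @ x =[[-1.47,-0.03,0.52], [2.95,0.06,-1.06], [-1.06,-0.02,0.38]]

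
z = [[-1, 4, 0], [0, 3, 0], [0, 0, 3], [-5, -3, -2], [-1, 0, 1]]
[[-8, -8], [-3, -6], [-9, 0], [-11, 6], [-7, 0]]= z@[[4, 0], [-1, -2], [-3, 0]]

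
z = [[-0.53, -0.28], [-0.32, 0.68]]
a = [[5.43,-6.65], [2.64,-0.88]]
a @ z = [[-0.75, -6.04],[-1.12, -1.34]]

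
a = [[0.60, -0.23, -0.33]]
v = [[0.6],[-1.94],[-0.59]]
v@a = [[0.36, -0.14, -0.2], [-1.16, 0.45, 0.64], [-0.35, 0.14, 0.19]]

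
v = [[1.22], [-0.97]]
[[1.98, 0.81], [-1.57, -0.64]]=v@[[1.62,0.66]]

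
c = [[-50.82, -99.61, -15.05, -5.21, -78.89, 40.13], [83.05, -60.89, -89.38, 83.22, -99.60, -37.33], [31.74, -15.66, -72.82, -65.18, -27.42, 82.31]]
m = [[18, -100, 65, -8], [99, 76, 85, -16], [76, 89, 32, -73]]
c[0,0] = -50.82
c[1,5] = -37.33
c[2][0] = 31.74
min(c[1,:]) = -99.6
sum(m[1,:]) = 244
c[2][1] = -15.66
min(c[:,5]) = -37.33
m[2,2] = 32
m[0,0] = 18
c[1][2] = -89.38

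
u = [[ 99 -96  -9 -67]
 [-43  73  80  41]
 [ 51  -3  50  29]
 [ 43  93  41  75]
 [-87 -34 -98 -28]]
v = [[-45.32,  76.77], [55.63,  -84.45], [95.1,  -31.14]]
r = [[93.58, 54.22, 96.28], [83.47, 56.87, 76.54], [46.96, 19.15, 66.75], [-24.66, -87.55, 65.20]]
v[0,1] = 76.77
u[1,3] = 41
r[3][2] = 65.2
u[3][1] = 93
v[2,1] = -31.14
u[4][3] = -28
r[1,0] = 83.47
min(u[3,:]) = 41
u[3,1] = 93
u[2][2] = 50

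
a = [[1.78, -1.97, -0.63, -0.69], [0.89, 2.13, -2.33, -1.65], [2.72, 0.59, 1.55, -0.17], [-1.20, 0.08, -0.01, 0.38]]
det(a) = 0.155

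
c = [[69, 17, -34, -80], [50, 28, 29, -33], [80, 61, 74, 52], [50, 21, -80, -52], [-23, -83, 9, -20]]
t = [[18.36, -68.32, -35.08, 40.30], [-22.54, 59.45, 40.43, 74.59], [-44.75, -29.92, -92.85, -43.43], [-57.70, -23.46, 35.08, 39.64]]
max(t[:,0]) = 18.36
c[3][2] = -80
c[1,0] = 50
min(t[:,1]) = -68.32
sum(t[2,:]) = -210.95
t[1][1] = 59.45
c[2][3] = 52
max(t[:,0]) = 18.36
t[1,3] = 74.59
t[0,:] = [18.36, -68.32, -35.08, 40.3]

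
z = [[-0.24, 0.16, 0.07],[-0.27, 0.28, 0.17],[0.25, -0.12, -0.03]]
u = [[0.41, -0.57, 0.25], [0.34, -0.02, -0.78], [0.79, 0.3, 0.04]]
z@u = [[0.01,0.15,-0.18], [0.12,0.20,-0.28], [0.04,-0.15,0.15]]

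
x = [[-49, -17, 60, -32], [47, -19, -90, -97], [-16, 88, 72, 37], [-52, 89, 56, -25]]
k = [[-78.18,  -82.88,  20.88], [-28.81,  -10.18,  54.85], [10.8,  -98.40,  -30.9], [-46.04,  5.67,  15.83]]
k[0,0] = -78.18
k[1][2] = 54.85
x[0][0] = -49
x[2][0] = -16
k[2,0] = 10.8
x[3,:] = [-52, 89, 56, -25]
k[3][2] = 15.83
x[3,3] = -25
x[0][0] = -49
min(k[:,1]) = -98.4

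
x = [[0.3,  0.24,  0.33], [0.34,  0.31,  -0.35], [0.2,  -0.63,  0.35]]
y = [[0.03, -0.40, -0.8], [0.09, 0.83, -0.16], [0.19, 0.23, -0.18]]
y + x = [[0.33, -0.16, -0.47],[0.43, 1.14, -0.51],[0.39, -0.40, 0.17]]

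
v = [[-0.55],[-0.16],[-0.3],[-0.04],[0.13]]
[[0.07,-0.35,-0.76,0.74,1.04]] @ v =[[0.35]]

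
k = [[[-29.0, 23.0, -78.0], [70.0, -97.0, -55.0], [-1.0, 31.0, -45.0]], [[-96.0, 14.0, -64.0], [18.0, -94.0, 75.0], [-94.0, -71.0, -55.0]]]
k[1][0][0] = -96.0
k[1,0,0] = -96.0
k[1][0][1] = 14.0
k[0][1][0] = 70.0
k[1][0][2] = -64.0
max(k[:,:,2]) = 75.0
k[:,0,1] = [23.0, 14.0]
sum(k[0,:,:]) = -181.0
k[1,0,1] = 14.0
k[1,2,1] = -71.0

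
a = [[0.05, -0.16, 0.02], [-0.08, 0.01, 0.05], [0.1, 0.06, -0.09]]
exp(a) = [[1.06, -0.16, 0.02], [-0.08, 1.02, 0.05], [0.10, 0.05, 0.92]]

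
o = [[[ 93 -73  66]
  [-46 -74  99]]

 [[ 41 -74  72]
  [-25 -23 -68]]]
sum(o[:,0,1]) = -147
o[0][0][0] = 93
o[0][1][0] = -46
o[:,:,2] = [[66, 99], [72, -68]]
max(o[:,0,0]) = 93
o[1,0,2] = 72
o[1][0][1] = -74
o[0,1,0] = -46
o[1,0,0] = 41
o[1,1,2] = -68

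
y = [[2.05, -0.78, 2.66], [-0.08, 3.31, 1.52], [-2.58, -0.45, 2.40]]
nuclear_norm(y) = 10.59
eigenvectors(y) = [[(-0.67+0j), (-0.67-0j), 0.23+0.00j], [-0.29+0.16j, -0.29-0.16j, -0.96+0.00j], [-0.10-0.66j, -0.10+0.66j, -0.15+0.00j]]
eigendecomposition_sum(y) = [[(0.85+1.33j), -0.01+0.47j, (1.42-0.96j)], [(0.68+0.37j), 0.11+0.21j, 0.39-0.75j], [(-1.18+1.02j), (-0.46+0.06j), 1.14+1.25j]] + [[(0.85-1.33j), -0.01-0.47j, 1.42+0.96j], [0.68-0.37j, 0.11-0.21j, (0.39+0.75j)], [-1.18-1.02j, -0.46-0.06j, 1.14-1.25j]] + [[(0.35+0j), (-0.76-0j), (-0.18+0j)], [-1.44-0.00j, (3.1+0j), (0.75-0j)], [(-0.22-0j), 0.48+0.00j, (0.12-0j)]]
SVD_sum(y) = [[-0.33, 0.67, 1.47], [-0.54, 1.11, 2.43], [-0.49, 1.01, 2.20]] + [[1.46, -2.06, 1.27], [-0.92, 1.29, -0.8], [0.04, -0.05, 0.03]] + [[0.92, 0.6, -0.07], [1.37, 0.90, -0.11], [-2.13, -1.40, 0.17]]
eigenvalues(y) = [(2.1+2.79j), (2.1-2.79j), (3.56+0j)]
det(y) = 43.41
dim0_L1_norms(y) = [4.71, 4.54, 6.58]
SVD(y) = [[0.41, -0.85, -0.34], [0.68, 0.53, -0.51], [0.61, -0.02, 0.79]] @ diag([4.024627122657047, 3.3330551104218267, 3.2359573783448043]) @ [[-0.2, 0.41, 0.89], [-0.52, 0.73, -0.45], [-0.83, -0.55, 0.07]]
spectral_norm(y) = 4.02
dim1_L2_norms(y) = [3.45, 3.64, 3.55]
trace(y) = 7.76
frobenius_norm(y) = 6.15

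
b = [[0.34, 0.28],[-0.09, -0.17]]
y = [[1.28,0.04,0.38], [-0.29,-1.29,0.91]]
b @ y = [[0.35, -0.35, 0.38], [-0.07, 0.22, -0.19]]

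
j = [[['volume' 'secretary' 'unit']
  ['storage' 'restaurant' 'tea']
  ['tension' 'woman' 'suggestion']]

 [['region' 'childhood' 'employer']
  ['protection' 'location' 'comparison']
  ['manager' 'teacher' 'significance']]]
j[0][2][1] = 'woman'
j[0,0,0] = 'volume'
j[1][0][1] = 'childhood'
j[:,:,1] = [['secretary', 'restaurant', 'woman'], ['childhood', 'location', 'teacher']]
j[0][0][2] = 'unit'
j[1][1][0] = 'protection'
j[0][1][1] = 'restaurant'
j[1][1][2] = 'comparison'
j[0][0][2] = 'unit'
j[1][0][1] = 'childhood'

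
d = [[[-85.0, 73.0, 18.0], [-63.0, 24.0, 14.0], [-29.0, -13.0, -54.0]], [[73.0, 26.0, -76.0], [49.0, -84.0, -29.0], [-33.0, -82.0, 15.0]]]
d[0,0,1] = 73.0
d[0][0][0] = -85.0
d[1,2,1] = -82.0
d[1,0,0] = 73.0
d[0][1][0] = -63.0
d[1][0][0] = 73.0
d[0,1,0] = -63.0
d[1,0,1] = 26.0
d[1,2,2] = 15.0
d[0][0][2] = 18.0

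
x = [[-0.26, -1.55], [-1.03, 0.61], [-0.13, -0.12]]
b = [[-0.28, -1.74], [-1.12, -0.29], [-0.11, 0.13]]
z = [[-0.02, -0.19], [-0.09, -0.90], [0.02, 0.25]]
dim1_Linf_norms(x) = [1.55, 1.03, 0.13]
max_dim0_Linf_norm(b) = 1.74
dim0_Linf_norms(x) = [1.03, 1.55]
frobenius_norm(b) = 2.12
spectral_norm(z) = 0.96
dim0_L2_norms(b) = [1.16, 1.77]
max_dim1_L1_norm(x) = 1.81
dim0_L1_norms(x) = [1.42, 2.28]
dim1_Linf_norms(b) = [1.74, 1.12, 0.13]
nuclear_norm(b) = 2.87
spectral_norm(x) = 1.68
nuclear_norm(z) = 0.96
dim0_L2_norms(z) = [0.09, 0.95]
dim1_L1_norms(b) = [2.02, 1.41, 0.24]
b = x + z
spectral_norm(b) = 1.85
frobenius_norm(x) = 1.98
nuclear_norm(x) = 2.74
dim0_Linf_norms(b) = [1.12, 1.74]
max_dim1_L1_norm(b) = 2.02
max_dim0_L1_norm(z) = 1.34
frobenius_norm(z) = 0.96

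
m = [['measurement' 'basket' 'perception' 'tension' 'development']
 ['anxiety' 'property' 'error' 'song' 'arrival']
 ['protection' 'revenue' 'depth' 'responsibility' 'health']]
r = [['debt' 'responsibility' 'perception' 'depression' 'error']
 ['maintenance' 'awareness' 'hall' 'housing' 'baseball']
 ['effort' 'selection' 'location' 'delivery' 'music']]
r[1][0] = 'maintenance'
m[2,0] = 'protection'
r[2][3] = 'delivery'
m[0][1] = 'basket'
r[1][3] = 'housing'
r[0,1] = 'responsibility'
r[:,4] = ['error', 'baseball', 'music']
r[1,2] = 'hall'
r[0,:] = ['debt', 'responsibility', 'perception', 'depression', 'error']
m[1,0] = 'anxiety'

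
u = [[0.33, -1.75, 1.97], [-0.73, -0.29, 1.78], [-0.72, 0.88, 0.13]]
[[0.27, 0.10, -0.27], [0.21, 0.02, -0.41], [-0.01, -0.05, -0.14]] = u @[[0.13, -0.06, 0.19], [0.07, -0.10, 0.02], [0.18, -0.03, -0.15]]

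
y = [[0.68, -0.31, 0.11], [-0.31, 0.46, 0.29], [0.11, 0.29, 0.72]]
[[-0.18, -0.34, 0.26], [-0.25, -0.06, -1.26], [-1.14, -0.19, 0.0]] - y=[[-0.86, -0.03, 0.15], [0.06, -0.52, -1.55], [-1.25, -0.48, -0.72]]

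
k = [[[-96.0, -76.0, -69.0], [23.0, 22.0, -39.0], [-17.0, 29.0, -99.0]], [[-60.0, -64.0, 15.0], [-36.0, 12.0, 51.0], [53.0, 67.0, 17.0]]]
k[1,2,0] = 53.0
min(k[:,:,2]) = -99.0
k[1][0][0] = -60.0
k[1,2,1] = 67.0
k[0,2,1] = 29.0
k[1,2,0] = 53.0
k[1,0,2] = 15.0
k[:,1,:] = [[23.0, 22.0, -39.0], [-36.0, 12.0, 51.0]]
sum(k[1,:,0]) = -43.0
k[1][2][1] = 67.0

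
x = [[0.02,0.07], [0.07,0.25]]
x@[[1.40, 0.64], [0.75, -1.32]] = [[0.08, -0.08],[0.29, -0.29]]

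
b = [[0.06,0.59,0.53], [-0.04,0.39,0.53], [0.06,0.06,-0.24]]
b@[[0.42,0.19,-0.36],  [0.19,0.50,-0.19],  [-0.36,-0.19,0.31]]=[[-0.05, 0.21, 0.03], [-0.13, 0.09, 0.1], [0.12, 0.09, -0.11]]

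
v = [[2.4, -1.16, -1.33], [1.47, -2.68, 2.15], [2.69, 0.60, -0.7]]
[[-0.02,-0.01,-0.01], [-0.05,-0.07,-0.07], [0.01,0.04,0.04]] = v @ [[0.00, 0.01, 0.01], [0.02, 0.03, 0.03], [0.00, 0.00, 0.0]]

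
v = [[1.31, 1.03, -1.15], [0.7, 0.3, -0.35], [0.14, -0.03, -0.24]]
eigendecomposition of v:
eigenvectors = [[(0.9+0j), 0.34-0.40j, 0.34+0.40j], [0.43+0.00j, (-0.62+0j), -0.62-0.00j], [0.06+0.00j, -0.16-0.56j, (-0.16+0.56j)]]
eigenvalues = [(1.73+0j), (-0.18+0.14j), (-0.18-0.14j)]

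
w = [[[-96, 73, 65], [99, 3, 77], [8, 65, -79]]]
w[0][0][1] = 73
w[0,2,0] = 8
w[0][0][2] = 65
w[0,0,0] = -96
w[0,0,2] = 65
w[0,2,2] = -79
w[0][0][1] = 73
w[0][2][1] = 65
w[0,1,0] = 99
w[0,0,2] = 65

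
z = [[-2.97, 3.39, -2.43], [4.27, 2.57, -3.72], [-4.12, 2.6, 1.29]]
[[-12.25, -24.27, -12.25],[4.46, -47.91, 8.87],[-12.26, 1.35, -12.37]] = z@[[2.22,-3.25,3.02],[-1.39,-6.83,-0.38],[0.39,4.43,0.82]]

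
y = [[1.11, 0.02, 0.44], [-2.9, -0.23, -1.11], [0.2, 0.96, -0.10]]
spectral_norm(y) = 3.34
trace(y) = 0.78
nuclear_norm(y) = 4.31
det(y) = -0.01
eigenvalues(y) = [(0.39+0.74j), (0.39-0.74j), (-0.01+0j)]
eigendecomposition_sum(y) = [[0.56-0.55j,0.01-0.29j,(0.22-0.17j)],[(-1.45+1.1j),(-0.12+0.66j),(-0.56+0.32j)],[(0.08+1.79j),0.47+0.47j,-0.05+0.63j]] + [[(0.56+0.55j), 0.01+0.29j, 0.22+0.17j], [-1.45-1.10j, -0.12-0.66j, (-0.56-0.32j)], [0.08-1.79j, (0.47-0.47j), -0.05-0.63j]] + [[(-0.01-0j), (-0.01-0j), -0.00-0.00j], [(0.01+0j), 0.00+0.00j, 0j], [(0.04+0j), (0.01+0j), 0.00+0.00j]]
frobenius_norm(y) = 3.48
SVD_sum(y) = [[1.11, 0.10, 0.42], [-2.9, -0.27, -1.10], [0.22, 0.02, 0.08]] + [[0.0, -0.08, 0.02],[-0.0, 0.04, -0.01],[-0.02, 0.94, -0.18]] + [[-0.0, 0.0, 0.00], [-0.0, 0.00, 0.00], [-0.00, 0.0, 0.00]]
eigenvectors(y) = [[(-0.29+0.04j), (-0.29-0.04j), -0.36+0.00j], [(0.68+0j), (0.68-0j), 0.16+0.00j], [0.38-0.55j, 0.38+0.55j, (0.92+0j)]]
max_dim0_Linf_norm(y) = 2.9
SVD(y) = [[-0.36, 0.09, -0.93], [0.93, -0.04, -0.36], [-0.07, -1.0, -0.07]] @ diag([3.341701058575881, 0.962148535035314, 0.0020570955817246325]) @ [[-0.93, -0.09, -0.35], [0.02, -0.98, 0.19], [0.36, -0.17, -0.92]]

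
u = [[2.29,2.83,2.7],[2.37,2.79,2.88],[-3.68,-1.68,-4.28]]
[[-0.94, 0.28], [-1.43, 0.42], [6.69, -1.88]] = u@[[-0.01, 0.00], [1.85, -0.51], [-2.28, 0.64]]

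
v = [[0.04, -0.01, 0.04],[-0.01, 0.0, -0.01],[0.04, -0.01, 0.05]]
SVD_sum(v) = [[0.04, -0.01, 0.04], [-0.01, 0.00, -0.01], [0.04, -0.01, 0.05]] + [[0.00, -0.00, -0.0], [-0.0, 0.00, 0.00], [-0.0, 0.0, 0.0]] + [[-0.00, -0.00, -0.0], [-0.00, -0.00, -0.00], [-0.0, -0.00, -0.00]]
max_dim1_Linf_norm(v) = 0.05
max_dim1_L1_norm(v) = 0.1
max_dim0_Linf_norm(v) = 0.05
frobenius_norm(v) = 0.09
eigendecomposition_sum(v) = [[0.04, -0.01, 0.04], [-0.01, 0.0, -0.01], [0.04, -0.01, 0.05]] + [[0.0, -0.00, -0.00], [-0.0, 0.00, 0.0], [-0.0, 0.0, 0.00]] + [[-0.00,-0.0,-0.00], [-0.00,-0.0,-0.0], [-0.0,-0.0,-0.0]]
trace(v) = 0.09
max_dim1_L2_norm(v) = 0.06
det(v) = -0.00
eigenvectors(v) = [[0.65, -0.73, 0.2],[-0.16, 0.12, 0.98],[0.74, 0.67, 0.04]]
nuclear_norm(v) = 0.09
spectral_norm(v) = 0.09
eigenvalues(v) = [0.09, 0.0, -0.0]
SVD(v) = [[-0.65, 0.73, -0.20], [0.16, -0.12, -0.98], [-0.74, -0.67, -0.04]] @ diag([0.08758617937286105, 0.004794940264323107, 0.002381119637184145]) @ [[-0.65,0.16,-0.74], [0.73,-0.12,-0.67], [0.20,0.98,0.04]]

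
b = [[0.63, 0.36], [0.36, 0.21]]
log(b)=[[-1.56,2.4],[2.4,-4.36]]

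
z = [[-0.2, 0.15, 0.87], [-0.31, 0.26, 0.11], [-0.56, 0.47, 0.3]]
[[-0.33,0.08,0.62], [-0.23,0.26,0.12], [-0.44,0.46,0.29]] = z @[[0.35, -0.37, -0.23], [-0.37, 0.60, -0.10], [-0.23, -0.1, 0.68]]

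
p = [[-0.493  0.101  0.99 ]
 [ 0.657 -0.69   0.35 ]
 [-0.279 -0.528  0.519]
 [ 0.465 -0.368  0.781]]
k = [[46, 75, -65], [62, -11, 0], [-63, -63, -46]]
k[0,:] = [46, 75, -65]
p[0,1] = 0.101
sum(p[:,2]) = 2.64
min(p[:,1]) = -0.69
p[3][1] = -0.368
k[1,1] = -11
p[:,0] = [-0.493, 0.657, -0.279, 0.465]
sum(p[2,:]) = -0.28800000000000003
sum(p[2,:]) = -0.28800000000000003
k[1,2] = 0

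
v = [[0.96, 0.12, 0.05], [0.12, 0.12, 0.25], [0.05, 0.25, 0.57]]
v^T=[[0.96, 0.12, 0.05], [0.12, 0.12, 0.25], [0.05, 0.25, 0.57]]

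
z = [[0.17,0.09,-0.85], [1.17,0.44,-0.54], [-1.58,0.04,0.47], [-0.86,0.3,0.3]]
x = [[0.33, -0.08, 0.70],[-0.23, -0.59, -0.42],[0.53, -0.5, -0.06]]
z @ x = [[-0.42,0.36,0.13], [-0.0,-0.08,0.67], [-0.28,-0.13,-1.15], [-0.19,-0.26,-0.75]]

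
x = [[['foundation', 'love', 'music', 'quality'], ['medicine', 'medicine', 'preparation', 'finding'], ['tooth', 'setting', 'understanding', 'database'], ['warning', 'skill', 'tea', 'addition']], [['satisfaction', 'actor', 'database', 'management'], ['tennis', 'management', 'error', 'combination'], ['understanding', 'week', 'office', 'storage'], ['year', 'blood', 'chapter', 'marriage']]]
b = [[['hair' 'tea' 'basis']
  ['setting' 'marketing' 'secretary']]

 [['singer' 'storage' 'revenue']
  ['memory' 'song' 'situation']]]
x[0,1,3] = 'finding'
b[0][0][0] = 'hair'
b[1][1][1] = 'song'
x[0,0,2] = 'music'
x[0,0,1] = 'love'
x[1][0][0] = 'satisfaction'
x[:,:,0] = [['foundation', 'medicine', 'tooth', 'warning'], ['satisfaction', 'tennis', 'understanding', 'year']]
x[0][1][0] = 'medicine'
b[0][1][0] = 'setting'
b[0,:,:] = [['hair', 'tea', 'basis'], ['setting', 'marketing', 'secretary']]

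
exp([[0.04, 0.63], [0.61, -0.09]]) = [[1.24, 0.66],  [0.63, 1.1]]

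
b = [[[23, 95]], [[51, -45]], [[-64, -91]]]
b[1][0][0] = 51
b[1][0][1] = -45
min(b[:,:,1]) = -91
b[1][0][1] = -45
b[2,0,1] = -91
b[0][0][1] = 95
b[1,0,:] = [51, -45]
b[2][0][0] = -64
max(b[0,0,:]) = 95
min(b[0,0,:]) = 23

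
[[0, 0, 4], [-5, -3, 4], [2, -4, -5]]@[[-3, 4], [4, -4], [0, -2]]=[[0, -8], [3, -16], [-22, 34]]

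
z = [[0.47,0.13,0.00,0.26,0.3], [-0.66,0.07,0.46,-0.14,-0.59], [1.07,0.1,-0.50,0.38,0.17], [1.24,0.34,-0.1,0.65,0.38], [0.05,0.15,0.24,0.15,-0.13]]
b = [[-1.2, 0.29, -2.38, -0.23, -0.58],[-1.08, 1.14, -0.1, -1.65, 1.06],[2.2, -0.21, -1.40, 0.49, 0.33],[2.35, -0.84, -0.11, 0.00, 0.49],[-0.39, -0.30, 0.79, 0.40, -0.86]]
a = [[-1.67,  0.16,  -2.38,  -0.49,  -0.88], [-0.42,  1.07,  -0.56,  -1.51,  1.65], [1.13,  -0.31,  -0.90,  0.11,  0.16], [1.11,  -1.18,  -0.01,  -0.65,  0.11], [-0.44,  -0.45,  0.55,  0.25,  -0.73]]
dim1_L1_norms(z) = [1.16, 1.92, 2.22, 2.71, 0.72]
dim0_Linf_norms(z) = [1.24, 0.34, 0.5, 0.65, 0.59]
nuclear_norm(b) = 9.91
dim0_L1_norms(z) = [3.49, 0.79, 1.3, 1.58, 1.57]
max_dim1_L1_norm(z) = 2.71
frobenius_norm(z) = 2.31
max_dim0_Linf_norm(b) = 2.38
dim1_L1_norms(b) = [4.68, 5.03, 4.63, 3.79, 2.74]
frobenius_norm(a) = 4.76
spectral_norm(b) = 3.93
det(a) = 0.09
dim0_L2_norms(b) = [3.62, 1.49, 2.88, 1.78, 1.6]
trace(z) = 0.56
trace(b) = -2.32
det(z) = -0.00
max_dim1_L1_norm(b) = 5.03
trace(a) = -2.88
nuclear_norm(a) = 8.97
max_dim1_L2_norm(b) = 2.75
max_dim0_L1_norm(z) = 3.49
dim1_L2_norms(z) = [0.63, 1.01, 1.26, 1.49, 0.35]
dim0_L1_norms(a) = [4.77, 3.17, 4.4, 3.01, 3.53]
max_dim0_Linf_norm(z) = 1.24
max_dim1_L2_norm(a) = 3.08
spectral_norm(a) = 3.27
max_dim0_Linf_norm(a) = 2.38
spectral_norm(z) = 2.18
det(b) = 3.79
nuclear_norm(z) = 3.24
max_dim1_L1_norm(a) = 5.58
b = a + z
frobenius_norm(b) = 5.42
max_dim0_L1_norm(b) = 7.22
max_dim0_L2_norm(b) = 3.62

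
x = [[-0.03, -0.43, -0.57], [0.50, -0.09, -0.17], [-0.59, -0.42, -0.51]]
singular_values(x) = [1.08, 0.65, 0.0]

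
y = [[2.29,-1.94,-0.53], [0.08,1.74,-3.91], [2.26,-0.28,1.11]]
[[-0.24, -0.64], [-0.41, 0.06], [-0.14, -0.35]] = y @ [[-0.11, -0.16], [-0.03, 0.13], [0.09, 0.04]]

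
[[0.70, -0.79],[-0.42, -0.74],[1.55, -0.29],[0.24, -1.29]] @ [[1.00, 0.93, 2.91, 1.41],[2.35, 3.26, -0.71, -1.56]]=[[-1.16, -1.92, 2.60, 2.22],[-2.16, -2.8, -0.70, 0.56],[0.87, 0.5, 4.72, 2.64],[-2.79, -3.98, 1.61, 2.35]]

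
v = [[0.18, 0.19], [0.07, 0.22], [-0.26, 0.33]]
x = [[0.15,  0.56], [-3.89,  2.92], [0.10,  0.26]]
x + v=[[0.33, 0.75], [-3.82, 3.14], [-0.16, 0.59]]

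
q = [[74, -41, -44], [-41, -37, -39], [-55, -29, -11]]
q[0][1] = -41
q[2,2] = -11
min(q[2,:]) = -55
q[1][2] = -39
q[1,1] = -37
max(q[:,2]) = -11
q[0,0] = 74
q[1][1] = -37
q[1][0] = -41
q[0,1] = -41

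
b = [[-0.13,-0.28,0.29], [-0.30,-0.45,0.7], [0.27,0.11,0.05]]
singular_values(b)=[0.98, 0.27, 0.07]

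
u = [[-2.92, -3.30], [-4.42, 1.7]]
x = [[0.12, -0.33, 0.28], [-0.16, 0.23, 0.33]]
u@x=[[0.18, 0.2, -1.91],[-0.8, 1.85, -0.68]]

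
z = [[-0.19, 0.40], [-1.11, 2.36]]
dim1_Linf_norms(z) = [0.4, 2.36]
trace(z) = 2.17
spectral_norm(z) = 2.65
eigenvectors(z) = [[-0.91, -0.17], [-0.43, -0.99]]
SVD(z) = [[-0.17, -0.99], [-0.99, 0.17]] @ diag([2.6453349945545876, 0.0016633054070875552]) @ [[0.43, -0.9],  [0.9, 0.43]]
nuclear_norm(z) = 2.65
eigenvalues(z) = [-0.0, 2.17]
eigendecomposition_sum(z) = [[-0.00,0.0], [-0.0,0.00]] + [[-0.19, 0.4],[-1.11, 2.36]]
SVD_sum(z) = [[-0.19, 0.40], [-1.11, 2.36]] + [[-0.0, -0.0], [0.00, 0.0]]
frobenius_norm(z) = 2.65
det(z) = -0.00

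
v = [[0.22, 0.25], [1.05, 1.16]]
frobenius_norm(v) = 1.60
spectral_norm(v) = 1.60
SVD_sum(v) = [[0.22, 0.25], [1.05, 1.16]] + [[-0.0, 0.00], [0.00, -0.00]]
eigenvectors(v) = [[-0.74, -0.21], [0.67, -0.98]]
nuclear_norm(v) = 1.60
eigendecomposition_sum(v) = [[-0.00, 0.0], [0.00, -0.00]] + [[0.22, 0.25], [1.05, 1.16]]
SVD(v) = [[-0.21, -0.98], [-0.98, 0.21]] @ diag([1.5996809604698359, 0.00456340994260276]) @ [[-0.67, -0.74], [0.74, -0.67]]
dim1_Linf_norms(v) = [0.25, 1.16]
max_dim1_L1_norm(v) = 2.21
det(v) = -0.01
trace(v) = 1.38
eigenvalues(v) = [-0.01, 1.39]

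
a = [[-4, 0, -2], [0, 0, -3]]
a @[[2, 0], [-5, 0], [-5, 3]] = [[2, -6], [15, -9]]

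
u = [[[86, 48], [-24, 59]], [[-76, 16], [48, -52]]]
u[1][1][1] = -52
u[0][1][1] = 59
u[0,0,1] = 48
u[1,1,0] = 48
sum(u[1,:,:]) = -64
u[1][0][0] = -76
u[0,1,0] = -24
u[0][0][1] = 48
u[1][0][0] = -76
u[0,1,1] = 59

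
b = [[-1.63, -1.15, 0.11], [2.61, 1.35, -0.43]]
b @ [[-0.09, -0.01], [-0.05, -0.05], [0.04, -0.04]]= [[0.21, 0.07], [-0.32, -0.08]]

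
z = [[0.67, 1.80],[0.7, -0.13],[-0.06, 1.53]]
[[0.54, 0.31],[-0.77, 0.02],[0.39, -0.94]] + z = [[1.21, 2.11], [-0.07, -0.11], [0.33, 0.59]]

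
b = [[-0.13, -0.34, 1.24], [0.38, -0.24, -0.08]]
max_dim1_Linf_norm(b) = 1.24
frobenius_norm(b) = 1.37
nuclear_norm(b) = 1.75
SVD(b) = [[-1.0, 0.05], [0.05, 1.00]] @ diag([1.29350866102318, 0.4531394309238829]) @ [[0.11, 0.25, -0.96], [0.82, -0.56, -0.05]]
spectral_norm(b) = 1.29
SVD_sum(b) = [[-0.15, -0.33, 1.24], [0.01, 0.02, -0.06]] + [[0.02, -0.01, -0.00], [0.37, -0.26, -0.02]]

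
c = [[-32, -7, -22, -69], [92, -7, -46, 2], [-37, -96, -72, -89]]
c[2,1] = -96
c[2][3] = -89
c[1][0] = 92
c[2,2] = -72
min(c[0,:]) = -69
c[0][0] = -32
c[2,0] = -37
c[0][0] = -32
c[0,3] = -69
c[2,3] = -89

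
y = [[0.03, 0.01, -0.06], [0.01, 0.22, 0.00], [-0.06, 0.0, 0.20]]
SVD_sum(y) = [[0.01,  0.04,  -0.03], [0.04,  0.14,  -0.10], [-0.03,  -0.1,  0.08]] + [[0.01, -0.03, -0.03],  [-0.03, 0.08, 0.10],  [-0.03, 0.10, 0.12]] + [[0.01, -0.00, 0.00],[-0.00, 0.0, -0.00],[0.00, -0.00, 0.00]]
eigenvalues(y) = [0.01, 0.22, 0.22]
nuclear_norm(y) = 0.45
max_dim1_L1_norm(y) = 0.26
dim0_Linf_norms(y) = [0.06, 0.22, 0.2]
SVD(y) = [[-0.22, -0.21, -0.95], [-0.78, 0.62, 0.05], [0.58, 0.75, -0.3]] @ diag([0.22283948187978797, 0.21663756064331757, 0.010522957476894397]) @ [[-0.22,-0.78,0.58], [-0.21,0.62,0.75], [-0.95,0.05,-0.3]]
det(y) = 0.00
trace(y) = 0.45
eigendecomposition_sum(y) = [[0.01,-0.00,0.00], [-0.00,0.00,-0.00], [0.0,-0.00,0.00]] + [[0.01, -0.03, -0.03], [-0.03, 0.08, 0.1], [-0.03, 0.1, 0.12]] + [[0.01, 0.04, -0.03], [0.04, 0.14, -0.10], [-0.03, -0.1, 0.08]]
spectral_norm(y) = 0.22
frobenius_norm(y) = 0.31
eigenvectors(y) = [[0.95, -0.21, 0.22], [-0.05, 0.62, 0.78], [0.3, 0.75, -0.58]]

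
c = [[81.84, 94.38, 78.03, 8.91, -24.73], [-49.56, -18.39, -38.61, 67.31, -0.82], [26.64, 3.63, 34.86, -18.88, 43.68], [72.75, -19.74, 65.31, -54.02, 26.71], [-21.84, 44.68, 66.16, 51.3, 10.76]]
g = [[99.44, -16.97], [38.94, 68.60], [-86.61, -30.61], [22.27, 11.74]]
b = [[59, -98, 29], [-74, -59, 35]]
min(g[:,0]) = -86.61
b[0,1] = -98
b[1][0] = -74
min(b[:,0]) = -74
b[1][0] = -74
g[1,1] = 68.6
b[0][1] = -98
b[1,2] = 35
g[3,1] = 11.74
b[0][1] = -98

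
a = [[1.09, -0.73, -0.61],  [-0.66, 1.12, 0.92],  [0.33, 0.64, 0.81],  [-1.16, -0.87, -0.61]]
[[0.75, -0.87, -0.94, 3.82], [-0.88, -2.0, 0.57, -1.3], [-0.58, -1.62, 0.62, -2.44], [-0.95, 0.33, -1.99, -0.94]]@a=[[-3.35, -5.45, -4.35], [2.06, -0.1, -0.05], [3.47, 1.13, 0.85], [-0.82, 0.61, -0.16]]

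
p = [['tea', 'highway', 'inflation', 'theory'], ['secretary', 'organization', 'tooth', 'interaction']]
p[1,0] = 'secretary'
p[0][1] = 'highway'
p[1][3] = 'interaction'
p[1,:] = ['secretary', 'organization', 'tooth', 'interaction']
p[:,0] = ['tea', 'secretary']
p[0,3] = 'theory'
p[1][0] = 'secretary'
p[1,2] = 'tooth'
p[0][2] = 'inflation'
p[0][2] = 'inflation'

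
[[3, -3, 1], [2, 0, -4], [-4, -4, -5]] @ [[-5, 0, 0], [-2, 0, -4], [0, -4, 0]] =[[-9, -4, 12], [-10, 16, 0], [28, 20, 16]]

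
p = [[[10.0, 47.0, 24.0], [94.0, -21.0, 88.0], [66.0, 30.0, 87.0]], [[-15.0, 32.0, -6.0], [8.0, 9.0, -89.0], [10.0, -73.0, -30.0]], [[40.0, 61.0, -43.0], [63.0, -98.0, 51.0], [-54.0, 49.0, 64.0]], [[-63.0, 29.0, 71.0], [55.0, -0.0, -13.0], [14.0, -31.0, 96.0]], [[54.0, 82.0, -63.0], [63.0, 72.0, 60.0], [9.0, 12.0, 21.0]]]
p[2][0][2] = -43.0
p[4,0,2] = -63.0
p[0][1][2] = 88.0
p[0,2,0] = 66.0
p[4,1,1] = 72.0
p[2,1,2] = 51.0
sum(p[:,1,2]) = 97.0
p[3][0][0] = -63.0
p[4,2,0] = 9.0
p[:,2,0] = [66.0, 10.0, -54.0, 14.0, 9.0]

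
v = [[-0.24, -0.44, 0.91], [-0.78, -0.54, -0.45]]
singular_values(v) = [1.05, 1.04]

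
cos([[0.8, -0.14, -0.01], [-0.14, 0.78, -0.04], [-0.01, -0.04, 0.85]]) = [[0.69, 0.10, 0.01], [0.1, 0.70, 0.03], [0.01, 0.03, 0.66]]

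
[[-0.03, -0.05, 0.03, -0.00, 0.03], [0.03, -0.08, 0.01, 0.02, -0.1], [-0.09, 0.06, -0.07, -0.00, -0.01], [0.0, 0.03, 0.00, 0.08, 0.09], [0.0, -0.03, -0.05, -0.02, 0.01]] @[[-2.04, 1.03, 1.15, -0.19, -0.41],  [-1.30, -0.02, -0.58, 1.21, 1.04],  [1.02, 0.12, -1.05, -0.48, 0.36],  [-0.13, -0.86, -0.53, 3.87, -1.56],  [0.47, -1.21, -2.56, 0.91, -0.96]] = [[0.17, -0.06, -0.11, -0.04, -0.06],  [0.0, 0.14, 0.32, -0.12, -0.03],  [0.03, -0.09, -0.04, 0.11, 0.08],  [-0.01, -0.18, -0.29, 0.43, -0.18],  [-0.00, -0.0, 0.05, -0.08, -0.03]]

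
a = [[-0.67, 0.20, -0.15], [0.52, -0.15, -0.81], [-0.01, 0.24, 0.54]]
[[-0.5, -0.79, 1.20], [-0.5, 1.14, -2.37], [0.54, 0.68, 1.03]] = a@[[0.56, 2.55, -1.94], [0.1, 4.18, 0.68], [0.96, -0.55, 1.56]]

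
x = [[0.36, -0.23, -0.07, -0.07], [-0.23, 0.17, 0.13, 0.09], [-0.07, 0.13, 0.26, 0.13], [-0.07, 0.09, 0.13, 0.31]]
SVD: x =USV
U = [[-0.62,-0.60,-0.19,-0.47],[0.5,0.18,-0.13,-0.84],[0.43,-0.42,-0.75,0.28],[0.43,-0.65,0.62,0.02]]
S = [0.64, 0.3, 0.16, 0.0]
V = [[-0.62, 0.5, 0.43, 0.43], [-0.6, 0.18, -0.42, -0.65], [-0.19, -0.13, -0.75, 0.62], [0.47, 0.84, -0.28, -0.02]]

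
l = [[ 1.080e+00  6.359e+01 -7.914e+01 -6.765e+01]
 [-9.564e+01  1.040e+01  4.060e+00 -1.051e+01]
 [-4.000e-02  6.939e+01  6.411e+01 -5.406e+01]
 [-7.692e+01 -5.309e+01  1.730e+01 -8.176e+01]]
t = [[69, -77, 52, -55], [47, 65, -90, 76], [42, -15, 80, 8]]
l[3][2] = 17.3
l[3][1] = -53.09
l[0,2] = -79.14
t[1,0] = 47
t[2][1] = -15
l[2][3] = -54.06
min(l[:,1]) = -53.09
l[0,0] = 1.08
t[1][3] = 76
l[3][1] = -53.09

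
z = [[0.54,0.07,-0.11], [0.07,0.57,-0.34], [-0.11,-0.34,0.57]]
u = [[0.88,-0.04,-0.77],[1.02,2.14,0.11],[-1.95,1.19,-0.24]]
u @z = [[0.56,0.3,-0.52], [0.69,1.25,-0.78], [-0.94,0.62,-0.33]]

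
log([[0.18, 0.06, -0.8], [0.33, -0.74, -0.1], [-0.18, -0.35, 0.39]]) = [[(-1.12+2.01j),(0.57-0.64j),-0.98+2.56j], [-0.43-0.30j,-0.07+2.97j,(-0.52+0.68j)], [-0.49+0.82j,0.30+0.46j,(-0.83+1.31j)]]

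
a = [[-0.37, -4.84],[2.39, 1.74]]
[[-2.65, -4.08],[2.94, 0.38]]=a @[[0.88, -0.48], [0.48, 0.88]]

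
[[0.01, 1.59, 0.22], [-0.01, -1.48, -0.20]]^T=[[0.01,  -0.01], [1.59,  -1.48], [0.22,  -0.2]]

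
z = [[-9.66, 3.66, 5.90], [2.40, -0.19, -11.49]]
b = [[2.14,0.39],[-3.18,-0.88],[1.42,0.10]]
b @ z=[[-19.74, 7.76, 8.14], [28.61, -11.47, -8.65], [-13.48, 5.18, 7.23]]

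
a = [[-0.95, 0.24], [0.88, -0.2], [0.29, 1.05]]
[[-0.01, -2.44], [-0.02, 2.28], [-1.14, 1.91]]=a@[[-0.25,2.83],[-1.02,1.04]]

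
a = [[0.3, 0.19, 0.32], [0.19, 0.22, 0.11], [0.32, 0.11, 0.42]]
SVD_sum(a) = [[0.30,  0.17,  0.33],[0.17,  0.1,  0.19],[0.33,  0.19,  0.37]] + [[0.0, 0.02, -0.01], [0.02, 0.12, -0.08], [-0.01, -0.08, 0.05]] + [[-0.0, 0.0, 0.00], [0.00, -0.00, -0.00], [0.00, -0.0, -0.0]]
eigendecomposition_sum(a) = [[0.30,0.17,0.33],[0.17,0.10,0.19],[0.33,0.19,0.37]] + [[-0.0, 0.0, 0.0], [0.00, -0.0, -0.00], [0.0, -0.00, -0.00]] + [[0.0, 0.02, -0.01], [0.02, 0.12, -0.08], [-0.01, -0.08, 0.05]]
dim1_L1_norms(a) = [0.81, 0.52, 0.85]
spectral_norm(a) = 0.76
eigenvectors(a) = [[0.62, 0.77, -0.13], [0.36, -0.43, -0.83], [0.69, -0.47, 0.54]]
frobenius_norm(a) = 0.78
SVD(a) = [[-0.62, -0.13, -0.77], [-0.36, -0.83, 0.43], [-0.69, 0.54, 0.47]] @ diag([0.7646303582295251, 0.17702450872450615, 0.0016548669540312109]) @ [[-0.62, -0.36, -0.69], [-0.13, -0.83, 0.54], [0.77, -0.43, -0.47]]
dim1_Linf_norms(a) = [0.32, 0.22, 0.42]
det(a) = -0.00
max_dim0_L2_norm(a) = 0.54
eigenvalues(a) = [0.76, -0.0, 0.18]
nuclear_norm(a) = 0.94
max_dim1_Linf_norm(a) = 0.42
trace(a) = 0.94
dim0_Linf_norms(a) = [0.32, 0.22, 0.42]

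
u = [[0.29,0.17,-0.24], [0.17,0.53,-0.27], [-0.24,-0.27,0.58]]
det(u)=0.043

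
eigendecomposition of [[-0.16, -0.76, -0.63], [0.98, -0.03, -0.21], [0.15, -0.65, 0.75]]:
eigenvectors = [[-0.69+0.00j, -0.69-0.00j, (-0.22+0j)], [(0.06+0.65j), (0.06-0.65j), (-0.4+0j)], [-0.14+0.29j, (-0.14-0.29j), 0.89+0.00j]]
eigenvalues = [(-0.22+0.98j), (-0.22-0.98j), (1+0j)]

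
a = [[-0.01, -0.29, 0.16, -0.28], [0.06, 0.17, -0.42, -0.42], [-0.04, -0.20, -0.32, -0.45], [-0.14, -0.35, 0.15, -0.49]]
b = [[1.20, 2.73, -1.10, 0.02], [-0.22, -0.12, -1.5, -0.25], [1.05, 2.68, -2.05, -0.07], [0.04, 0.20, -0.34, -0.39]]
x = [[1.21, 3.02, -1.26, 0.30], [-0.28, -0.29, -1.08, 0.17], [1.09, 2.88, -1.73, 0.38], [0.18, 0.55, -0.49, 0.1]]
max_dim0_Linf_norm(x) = 3.02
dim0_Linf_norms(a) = [0.14, 0.35, 0.42, 0.49]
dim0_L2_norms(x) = [1.66, 4.22, 2.45, 0.52]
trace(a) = -0.65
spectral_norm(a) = 0.93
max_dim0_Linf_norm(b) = 2.73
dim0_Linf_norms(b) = [1.2, 2.73, 2.05, 0.39]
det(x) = -0.00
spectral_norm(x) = 5.03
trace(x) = -0.71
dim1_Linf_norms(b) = [2.73, 1.5, 2.68, 0.39]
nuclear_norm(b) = 6.70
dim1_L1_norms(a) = [0.74, 1.07, 1.01, 1.13]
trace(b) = -1.36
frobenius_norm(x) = 5.18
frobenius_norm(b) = 5.03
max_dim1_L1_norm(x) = 6.08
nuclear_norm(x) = 6.27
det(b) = -0.04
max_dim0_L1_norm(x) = 6.74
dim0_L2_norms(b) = [1.61, 3.83, 2.79, 0.47]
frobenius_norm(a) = 1.15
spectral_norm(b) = 4.76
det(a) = 0.01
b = x + a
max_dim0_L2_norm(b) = 3.83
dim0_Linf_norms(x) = [1.21, 3.02, 1.73, 0.38]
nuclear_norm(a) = 1.81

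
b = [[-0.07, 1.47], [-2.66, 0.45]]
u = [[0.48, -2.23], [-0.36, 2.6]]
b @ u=[[-0.56, 3.98], [-1.44, 7.10]]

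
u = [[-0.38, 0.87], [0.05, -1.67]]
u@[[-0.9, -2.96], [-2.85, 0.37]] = [[-2.14, 1.45], [4.71, -0.77]]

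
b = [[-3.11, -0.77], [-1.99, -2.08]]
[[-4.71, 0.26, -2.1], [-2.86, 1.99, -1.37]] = b@[[1.54, 0.20, 0.67], [-0.10, -1.15, 0.02]]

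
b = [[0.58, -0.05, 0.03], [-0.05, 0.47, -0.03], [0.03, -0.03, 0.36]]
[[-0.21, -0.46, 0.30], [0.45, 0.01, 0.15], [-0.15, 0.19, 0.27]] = b @ [[-0.27, -0.82, 0.51], [0.9, -0.03, 0.42], [-0.33, 0.58, 0.75]]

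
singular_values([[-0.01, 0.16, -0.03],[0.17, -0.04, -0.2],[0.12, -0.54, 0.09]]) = [0.58, 0.26, 0.02]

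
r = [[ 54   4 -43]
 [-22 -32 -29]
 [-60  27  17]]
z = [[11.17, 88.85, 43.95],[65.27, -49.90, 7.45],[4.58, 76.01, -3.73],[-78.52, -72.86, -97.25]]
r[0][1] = 4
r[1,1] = -32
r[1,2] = -29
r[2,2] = 17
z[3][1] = -72.86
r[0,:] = [54, 4, -43]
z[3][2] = -97.25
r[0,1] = 4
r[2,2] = 17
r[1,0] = -22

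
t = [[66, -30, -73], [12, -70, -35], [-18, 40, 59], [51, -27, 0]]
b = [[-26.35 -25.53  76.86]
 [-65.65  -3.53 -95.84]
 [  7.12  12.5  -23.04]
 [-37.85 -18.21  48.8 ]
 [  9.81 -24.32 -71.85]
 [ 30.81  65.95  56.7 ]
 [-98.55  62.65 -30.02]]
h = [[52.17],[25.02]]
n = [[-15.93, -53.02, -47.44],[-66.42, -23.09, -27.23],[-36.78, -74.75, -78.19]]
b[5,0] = 30.81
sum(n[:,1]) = -150.86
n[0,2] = -47.44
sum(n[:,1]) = -150.86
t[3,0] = 51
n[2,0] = -36.78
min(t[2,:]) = -18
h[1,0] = 25.02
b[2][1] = 12.5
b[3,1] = -18.21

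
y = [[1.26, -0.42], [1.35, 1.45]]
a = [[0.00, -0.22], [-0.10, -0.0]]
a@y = [[-0.30, -0.32],[-0.13, 0.04]]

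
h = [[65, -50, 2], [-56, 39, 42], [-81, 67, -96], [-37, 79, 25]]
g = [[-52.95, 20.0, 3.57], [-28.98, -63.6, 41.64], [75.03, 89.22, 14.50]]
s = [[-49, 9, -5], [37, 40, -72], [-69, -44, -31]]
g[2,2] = 14.5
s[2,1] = -44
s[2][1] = -44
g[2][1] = 89.22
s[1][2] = -72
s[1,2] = -72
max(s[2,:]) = -31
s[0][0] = -49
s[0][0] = -49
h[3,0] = -37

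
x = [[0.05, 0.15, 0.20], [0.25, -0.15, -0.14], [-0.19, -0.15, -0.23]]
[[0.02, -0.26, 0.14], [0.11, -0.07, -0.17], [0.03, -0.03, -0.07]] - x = [[-0.03, -0.41, -0.06],[-0.14, 0.08, -0.03],[0.22, 0.12, 0.16]]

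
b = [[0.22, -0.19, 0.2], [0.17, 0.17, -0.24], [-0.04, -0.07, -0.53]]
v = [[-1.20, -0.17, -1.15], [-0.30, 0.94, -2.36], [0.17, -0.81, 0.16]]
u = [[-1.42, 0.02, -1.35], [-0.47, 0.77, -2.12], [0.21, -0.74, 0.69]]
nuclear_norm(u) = 4.43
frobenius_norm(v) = 3.17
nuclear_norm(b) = 1.15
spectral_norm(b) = 0.62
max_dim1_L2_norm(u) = 2.3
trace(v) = -0.10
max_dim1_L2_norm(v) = 2.56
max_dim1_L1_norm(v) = 3.6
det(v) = 2.08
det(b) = -0.04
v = b + u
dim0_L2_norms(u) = [1.51, 1.07, 2.61]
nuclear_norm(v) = 4.66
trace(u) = 0.04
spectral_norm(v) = 2.88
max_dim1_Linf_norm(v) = 2.36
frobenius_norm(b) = 0.73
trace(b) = -0.14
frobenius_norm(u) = 3.20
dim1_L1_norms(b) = [0.61, 0.58, 0.64]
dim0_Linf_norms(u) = [1.42, 0.77, 2.12]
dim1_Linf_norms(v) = [1.2, 2.36, 0.81]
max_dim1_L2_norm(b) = 0.54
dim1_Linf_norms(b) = [0.22, 0.24, 0.53]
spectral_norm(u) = 2.99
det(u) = 1.22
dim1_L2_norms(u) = [1.96, 2.3, 1.03]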